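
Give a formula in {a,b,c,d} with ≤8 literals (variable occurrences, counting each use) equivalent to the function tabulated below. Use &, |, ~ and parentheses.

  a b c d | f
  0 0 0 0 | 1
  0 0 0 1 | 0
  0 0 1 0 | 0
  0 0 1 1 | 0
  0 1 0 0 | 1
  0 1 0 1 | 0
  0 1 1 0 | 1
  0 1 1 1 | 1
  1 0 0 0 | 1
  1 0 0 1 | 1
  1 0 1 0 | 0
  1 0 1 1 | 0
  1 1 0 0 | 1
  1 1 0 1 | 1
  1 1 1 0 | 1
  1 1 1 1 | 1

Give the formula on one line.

((~c | b) & (c | ((d & a) | (~d & ~c))))

  ~c = 1100110011001100
  (~c | b) = 1100111111001111
  (d & a) = 0000000001010101
  ~d = 1010101010101010
  (~d & ~c) = 1000100010001000
  ((d & a) | (~d & ~c)) = 1000100011011101
  (c | ((d & a) | (~d & ~c))) = 1011101111111111
  ((~c | b) & (c | ((d & a) | (~d & ~c)))) = 1000101111001111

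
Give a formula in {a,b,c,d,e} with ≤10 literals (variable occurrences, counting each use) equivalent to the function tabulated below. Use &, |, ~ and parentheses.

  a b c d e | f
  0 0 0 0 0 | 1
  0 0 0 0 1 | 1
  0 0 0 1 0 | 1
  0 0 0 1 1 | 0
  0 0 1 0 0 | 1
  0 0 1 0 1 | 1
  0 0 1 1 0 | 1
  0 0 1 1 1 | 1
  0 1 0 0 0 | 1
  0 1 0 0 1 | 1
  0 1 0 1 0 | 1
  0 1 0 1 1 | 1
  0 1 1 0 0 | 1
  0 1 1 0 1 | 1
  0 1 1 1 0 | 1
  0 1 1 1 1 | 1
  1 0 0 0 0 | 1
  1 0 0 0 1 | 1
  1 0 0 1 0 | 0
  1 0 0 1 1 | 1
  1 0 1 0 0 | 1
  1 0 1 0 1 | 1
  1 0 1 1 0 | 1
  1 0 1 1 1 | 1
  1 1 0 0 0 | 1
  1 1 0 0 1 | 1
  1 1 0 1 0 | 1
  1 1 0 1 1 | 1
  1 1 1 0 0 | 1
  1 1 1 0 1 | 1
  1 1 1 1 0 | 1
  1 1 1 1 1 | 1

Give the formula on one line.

(((e & a) | b) | ((((~e | c) | ~d) & (~a | c)) | ~d))

  (e & a) = 00000000000000000101010101010101
  ((e & a) | b) = 00000000111111110101010111111111
  ~e = 10101010101010101010101010101010
  (~e | c) = 10101111101011111010111110101111
  ~d = 11001100110011001100110011001100
  ((~e | c) | ~d) = 11101111111011111110111111101111
  ~a = 11111111111111110000000000000000
  (~a | c) = 11111111111111110000111100001111
  (((~e | c) | ~d) & (~a | c)) = 11101111111011110000111100001111
  ((((~e | c) | ~d) & (~a | c)) | ~d) = 11101111111011111100111111001111
  (((e & a) | b) | ((((~e | c) | ~d) & (~a | c)) | ~d)) = 11101111111111111101111111111111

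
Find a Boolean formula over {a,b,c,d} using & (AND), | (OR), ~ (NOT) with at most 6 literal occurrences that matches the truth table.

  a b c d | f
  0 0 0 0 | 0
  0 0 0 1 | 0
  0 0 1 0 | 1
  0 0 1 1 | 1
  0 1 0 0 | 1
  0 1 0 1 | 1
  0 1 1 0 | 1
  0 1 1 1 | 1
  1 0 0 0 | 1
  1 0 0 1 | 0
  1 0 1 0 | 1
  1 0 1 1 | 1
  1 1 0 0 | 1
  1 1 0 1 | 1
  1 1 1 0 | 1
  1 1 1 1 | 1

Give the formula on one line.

  ~d = 1010101010101010
  (~d & a) = 0000000010101010
  (c | (~d & a)) = 0011001110111011
  (b | (c | (~d & a))) = 0011111110111111

(b | (c | (~d & a)))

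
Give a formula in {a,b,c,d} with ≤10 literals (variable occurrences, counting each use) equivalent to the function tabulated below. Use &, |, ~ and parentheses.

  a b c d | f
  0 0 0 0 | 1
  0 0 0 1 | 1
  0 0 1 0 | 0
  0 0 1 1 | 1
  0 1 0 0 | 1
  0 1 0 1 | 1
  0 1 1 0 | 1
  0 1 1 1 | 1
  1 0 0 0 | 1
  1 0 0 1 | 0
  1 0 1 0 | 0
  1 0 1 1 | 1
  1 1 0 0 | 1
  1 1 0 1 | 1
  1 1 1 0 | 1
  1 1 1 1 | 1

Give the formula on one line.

(((d & b) | (~a | ((c & d) | ~d))) & (b | (d | ~c)))

  (d & b) = 0000010100000101
  ~a = 1111111100000000
  (c & d) = 0001000100010001
  ~d = 1010101010101010
  ((c & d) | ~d) = 1011101110111011
  (~a | ((c & d) | ~d)) = 1111111110111011
  ((d & b) | (~a | ((c & d) | ~d))) = 1111111110111111
  ~c = 1100110011001100
  (d | ~c) = 1101110111011101
  (b | (d | ~c)) = 1101111111011111
  (((d & b) | (~a | ((c & d) | ~d))) & (b | (d | ~c))) = 1101111110011111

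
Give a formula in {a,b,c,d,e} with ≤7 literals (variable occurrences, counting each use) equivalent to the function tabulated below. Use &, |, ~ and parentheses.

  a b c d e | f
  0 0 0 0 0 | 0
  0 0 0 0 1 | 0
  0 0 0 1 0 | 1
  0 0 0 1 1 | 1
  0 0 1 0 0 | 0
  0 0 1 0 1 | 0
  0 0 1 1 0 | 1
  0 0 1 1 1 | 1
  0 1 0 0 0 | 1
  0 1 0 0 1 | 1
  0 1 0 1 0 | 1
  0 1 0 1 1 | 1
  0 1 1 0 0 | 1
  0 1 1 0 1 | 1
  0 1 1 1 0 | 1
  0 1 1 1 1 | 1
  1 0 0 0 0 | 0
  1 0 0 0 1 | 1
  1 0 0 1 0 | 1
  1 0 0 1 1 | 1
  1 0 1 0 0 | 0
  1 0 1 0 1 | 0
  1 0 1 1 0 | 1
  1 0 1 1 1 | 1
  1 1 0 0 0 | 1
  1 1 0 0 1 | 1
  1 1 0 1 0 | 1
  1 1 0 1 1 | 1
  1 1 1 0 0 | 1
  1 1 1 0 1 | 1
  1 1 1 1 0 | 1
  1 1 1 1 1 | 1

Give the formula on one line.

  ~e = 10101010101010101010101010101010
  (~e & b) = 00000000101010100000000010101010
  (d | (~e & b)) = 00110011101110110011001110111011
  ~c = 11110000111100001111000011110000
  (e & ~c) = 01010000010100000101000001010000
  ((e & ~c) & a) = 00000000000000000101000001010000
  (((e & ~c) & a) | b) = 00000000111111110101000011111111
  ((d | (~e & b)) | (((e & ~c) & a) | b)) = 00110011111111110111001111111111

((d | (~e & b)) | (((e & ~c) & a) | b))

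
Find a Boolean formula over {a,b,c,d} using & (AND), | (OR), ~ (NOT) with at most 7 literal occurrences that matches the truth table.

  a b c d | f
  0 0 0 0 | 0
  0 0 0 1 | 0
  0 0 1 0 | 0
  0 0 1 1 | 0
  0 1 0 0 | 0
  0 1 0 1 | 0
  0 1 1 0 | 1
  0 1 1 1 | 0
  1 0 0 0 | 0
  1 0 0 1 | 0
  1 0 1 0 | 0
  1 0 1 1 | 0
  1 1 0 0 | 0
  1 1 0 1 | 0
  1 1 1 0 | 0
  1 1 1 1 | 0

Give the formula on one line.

  ~d = 1010101010101010
  (~d & b) = 0000101000001010
  ~a = 1111111100000000
  (~a | d) = 1111111101010101
  (c & (~a | d)) = 0011001100010001
  ((~d & b) & (c & (~a | d))) = 0000001000000000

((~d & b) & (c & (~a | d)))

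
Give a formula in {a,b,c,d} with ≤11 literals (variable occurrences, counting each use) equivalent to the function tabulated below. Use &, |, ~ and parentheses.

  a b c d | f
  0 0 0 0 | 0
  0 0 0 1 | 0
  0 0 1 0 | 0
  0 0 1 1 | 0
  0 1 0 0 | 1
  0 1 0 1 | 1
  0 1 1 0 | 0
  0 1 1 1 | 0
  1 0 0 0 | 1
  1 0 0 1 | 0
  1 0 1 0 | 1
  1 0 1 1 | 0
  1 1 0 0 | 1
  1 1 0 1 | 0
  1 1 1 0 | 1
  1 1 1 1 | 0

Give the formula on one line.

((~c & ((~b | ~a) & b)) | ((a | (d & ~b)) & ~d))

  ~c = 1100110011001100
  ~b = 1111000011110000
  ~a = 1111111100000000
  (~b | ~a) = 1111111111110000
  ((~b | ~a) & b) = 0000111100000000
  (~c & ((~b | ~a) & b)) = 0000110000000000
  (d & ~b) = 0101000001010000
  (a | (d & ~b)) = 0101000011111111
  ~d = 1010101010101010
  ((a | (d & ~b)) & ~d) = 0000000010101010
  ((~c & ((~b | ~a) & b)) | ((a | (d & ~b)) & ~d)) = 0000110010101010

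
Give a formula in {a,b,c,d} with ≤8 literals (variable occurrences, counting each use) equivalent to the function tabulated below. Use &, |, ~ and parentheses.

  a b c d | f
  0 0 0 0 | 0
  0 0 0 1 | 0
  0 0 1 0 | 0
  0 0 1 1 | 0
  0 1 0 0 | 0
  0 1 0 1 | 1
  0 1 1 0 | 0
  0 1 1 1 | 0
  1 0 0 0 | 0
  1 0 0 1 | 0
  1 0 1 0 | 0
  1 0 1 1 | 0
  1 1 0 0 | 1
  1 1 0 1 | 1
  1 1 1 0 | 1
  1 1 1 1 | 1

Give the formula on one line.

((~c & (d & b)) | (a & b))

  ~c = 1100110011001100
  (d & b) = 0000010100000101
  (~c & (d & b)) = 0000010000000100
  (a & b) = 0000000000001111
  ((~c & (d & b)) | (a & b)) = 0000010000001111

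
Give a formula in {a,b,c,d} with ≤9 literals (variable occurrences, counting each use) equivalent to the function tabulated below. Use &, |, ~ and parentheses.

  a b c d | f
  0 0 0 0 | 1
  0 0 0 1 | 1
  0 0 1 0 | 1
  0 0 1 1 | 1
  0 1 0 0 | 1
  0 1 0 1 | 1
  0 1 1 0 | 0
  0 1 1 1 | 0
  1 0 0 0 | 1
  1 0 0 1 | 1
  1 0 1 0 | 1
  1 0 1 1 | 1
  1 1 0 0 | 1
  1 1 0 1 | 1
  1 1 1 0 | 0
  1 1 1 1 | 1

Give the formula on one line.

  ~c = 1100110011001100
  (b & a) = 0000000000001111
  (~c | (b & a)) = 1100110011001111
  (~c | d) = 1101110111011101
  ((~c | (b & a)) & (~c | d)) = 1100110011001101
  ~b = 1111000011110000
  (~b & c) = 0011000000110000
  (((~c | (b & a)) & (~c | d)) | (~b & c)) = 1111110011111101

(((~c | (b & a)) & (~c | d)) | (~b & c))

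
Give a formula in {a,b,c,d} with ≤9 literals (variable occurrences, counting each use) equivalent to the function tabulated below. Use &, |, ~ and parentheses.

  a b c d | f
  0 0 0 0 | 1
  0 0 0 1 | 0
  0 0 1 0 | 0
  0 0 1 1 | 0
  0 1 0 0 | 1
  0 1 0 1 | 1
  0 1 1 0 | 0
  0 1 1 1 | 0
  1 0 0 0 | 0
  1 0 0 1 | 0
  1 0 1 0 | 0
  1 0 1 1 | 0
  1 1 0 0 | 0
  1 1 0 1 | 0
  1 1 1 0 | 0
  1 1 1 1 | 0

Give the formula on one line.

  ~c = 1100110011001100
  ~a = 1111111100000000
  (~c & ~a) = 1100110000000000
  (c | a) = 0011001111111111
  (d & (c | a)) = 0001000101010101
  ~d = 1010101010101010
  ((d & (c | a)) | ~d) = 1011101111111111
  (~d | b) = 1010111110101111
  (((d & (c | a)) | ~d) | (~d | b)) = 1011111111111111
  ((~c & ~a) & (((d & (c | a)) | ~d) | (~d | b))) = 1000110000000000

((~c & ~a) & (((d & (c | a)) | ~d) | (~d | b)))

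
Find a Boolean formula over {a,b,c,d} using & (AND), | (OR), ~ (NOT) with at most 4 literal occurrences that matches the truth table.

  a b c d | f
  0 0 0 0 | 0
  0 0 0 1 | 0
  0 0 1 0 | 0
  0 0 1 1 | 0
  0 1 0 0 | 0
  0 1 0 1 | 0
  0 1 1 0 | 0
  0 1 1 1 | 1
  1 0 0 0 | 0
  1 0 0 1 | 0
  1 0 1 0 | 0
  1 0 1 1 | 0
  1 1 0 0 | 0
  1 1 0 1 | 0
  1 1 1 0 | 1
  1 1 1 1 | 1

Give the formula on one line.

  (c & b) = 0000001100000011
  (d | a) = 0101010111111111
  ((c & b) & (d | a)) = 0000000100000011

((c & b) & (d | a))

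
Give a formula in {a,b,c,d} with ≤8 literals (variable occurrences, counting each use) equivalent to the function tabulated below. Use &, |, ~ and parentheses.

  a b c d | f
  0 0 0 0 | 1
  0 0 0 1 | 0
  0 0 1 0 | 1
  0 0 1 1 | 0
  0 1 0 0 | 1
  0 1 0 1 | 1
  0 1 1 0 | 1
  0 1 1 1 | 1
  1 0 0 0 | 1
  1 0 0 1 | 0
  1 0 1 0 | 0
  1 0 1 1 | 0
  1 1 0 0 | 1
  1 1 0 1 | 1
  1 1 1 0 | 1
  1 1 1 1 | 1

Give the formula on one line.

((b | (~a | ~c)) & (~d | b))

  ~a = 1111111100000000
  ~c = 1100110011001100
  (~a | ~c) = 1111111111001100
  (b | (~a | ~c)) = 1111111111001111
  ~d = 1010101010101010
  (~d | b) = 1010111110101111
  ((b | (~a | ~c)) & (~d | b)) = 1010111110001111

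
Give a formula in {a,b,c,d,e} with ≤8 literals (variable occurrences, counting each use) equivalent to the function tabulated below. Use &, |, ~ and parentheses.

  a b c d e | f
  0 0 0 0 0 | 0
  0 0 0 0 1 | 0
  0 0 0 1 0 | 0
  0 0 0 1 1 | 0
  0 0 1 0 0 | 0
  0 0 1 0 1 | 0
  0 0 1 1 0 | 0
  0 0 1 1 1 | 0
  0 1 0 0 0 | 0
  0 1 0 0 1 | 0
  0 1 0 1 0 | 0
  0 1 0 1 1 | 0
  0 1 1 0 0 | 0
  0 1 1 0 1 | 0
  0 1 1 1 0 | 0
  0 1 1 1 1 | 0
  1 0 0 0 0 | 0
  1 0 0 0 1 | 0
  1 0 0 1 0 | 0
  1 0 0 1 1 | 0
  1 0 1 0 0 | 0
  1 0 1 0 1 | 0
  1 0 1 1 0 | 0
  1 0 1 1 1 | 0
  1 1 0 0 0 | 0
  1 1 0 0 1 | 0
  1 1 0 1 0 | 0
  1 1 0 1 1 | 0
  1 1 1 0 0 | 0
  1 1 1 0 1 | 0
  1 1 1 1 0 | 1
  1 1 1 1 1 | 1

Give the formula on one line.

  (a & b) = 00000000000000000000000011111111
  ((a & b) & c) = 00000000000000000000000000001111
  ~a = 11111111111111110000000000000000
  ~d = 11001100110011001100110011001100
  (~d | a) = 11001100110011001111111111111111
  (~a & (~d | a)) = 11001100110011000000000000000000
  ((~a & (~d | a)) | d) = 11111111111111110011001100110011
  (((a & b) & c) & ((~a & (~d | a)) | d)) = 00000000000000000000000000000011

(((a & b) & c) & ((~a & (~d | a)) | d))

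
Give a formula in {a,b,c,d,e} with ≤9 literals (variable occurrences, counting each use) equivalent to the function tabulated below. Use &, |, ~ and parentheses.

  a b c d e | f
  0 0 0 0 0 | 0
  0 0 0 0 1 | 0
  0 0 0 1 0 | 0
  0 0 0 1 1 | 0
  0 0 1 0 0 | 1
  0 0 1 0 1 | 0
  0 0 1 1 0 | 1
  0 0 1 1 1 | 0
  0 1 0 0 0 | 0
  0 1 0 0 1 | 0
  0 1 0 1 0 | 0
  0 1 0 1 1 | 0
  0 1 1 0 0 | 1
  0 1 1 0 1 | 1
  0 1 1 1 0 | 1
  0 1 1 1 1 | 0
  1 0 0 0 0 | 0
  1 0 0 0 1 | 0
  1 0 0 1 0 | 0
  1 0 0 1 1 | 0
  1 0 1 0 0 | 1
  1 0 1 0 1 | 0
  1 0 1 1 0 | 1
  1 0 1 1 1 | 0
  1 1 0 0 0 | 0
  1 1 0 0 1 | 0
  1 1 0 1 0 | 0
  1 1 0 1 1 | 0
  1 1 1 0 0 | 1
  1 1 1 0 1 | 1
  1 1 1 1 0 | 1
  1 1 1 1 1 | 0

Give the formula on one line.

  (c & b) = 00000000000011110000000000001111
  ~d = 11001100110011001100110011001100
  (b & ~d) = 00000000110011000000000011001100
  ((c & b) & (b & ~d)) = 00000000000011000000000000001100
  ~e = 10101010101010101010101010101010
  (c & ~e) = 00001010000010100000101000001010
  (((c & b) & (b & ~d)) | (c & ~e)) = 00001010000011100000101000001110

(((c & b) & (b & ~d)) | (c & ~e))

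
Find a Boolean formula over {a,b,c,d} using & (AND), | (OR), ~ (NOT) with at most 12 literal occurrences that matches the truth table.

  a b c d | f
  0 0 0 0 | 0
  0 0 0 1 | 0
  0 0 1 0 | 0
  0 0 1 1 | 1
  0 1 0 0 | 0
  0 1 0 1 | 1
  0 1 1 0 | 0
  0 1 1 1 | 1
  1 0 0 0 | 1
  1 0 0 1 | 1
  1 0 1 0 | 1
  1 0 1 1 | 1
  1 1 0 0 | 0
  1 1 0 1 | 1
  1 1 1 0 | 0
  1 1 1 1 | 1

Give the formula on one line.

(((~b & a) | d) & ((c | a) | (d & ((~d | b) & ~a))))

  ~b = 1111000011110000
  (~b & a) = 0000000011110000
  ((~b & a) | d) = 0101010111110101
  (c | a) = 0011001111111111
  ~d = 1010101010101010
  (~d | b) = 1010111110101111
  ~a = 1111111100000000
  ((~d | b) & ~a) = 1010111100000000
  (d & ((~d | b) & ~a)) = 0000010100000000
  ((c | a) | (d & ((~d | b) & ~a))) = 0011011111111111
  (((~b & a) | d) & ((c | a) | (d & ((~d | b) & ~a)))) = 0001010111110101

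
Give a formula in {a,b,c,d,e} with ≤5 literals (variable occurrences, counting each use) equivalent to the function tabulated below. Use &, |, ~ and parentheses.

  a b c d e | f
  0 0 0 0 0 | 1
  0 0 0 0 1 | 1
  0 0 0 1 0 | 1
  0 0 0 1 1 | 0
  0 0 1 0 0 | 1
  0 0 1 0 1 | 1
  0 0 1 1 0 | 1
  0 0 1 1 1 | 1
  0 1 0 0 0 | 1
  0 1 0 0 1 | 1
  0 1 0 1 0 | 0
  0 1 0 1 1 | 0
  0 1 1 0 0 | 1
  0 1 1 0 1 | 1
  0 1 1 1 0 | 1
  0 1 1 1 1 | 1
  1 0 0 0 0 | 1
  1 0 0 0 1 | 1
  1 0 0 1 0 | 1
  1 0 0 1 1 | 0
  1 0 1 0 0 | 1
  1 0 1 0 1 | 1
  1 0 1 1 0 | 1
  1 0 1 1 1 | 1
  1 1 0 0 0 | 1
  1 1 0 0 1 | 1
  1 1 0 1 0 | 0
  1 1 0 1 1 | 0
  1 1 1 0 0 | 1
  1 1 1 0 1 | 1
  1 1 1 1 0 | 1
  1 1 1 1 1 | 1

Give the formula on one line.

(((c & d) | (~b & ~e)) | ~d)

  (c & d) = 00000011000000110000001100000011
  ~b = 11111111000000001111111100000000
  ~e = 10101010101010101010101010101010
  (~b & ~e) = 10101010000000001010101000000000
  ((c & d) | (~b & ~e)) = 10101011000000111010101100000011
  ~d = 11001100110011001100110011001100
  (((c & d) | (~b & ~e)) | ~d) = 11101111110011111110111111001111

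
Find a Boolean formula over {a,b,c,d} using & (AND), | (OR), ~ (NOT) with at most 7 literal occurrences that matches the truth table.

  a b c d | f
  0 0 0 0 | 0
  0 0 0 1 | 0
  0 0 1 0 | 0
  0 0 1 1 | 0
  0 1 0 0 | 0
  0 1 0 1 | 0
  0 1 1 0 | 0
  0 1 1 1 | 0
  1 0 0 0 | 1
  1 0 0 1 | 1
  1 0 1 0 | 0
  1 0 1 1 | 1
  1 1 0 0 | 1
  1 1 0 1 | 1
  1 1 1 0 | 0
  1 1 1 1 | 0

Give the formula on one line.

(((~b & d) | ~c) & a)

  ~b = 1111000011110000
  (~b & d) = 0101000001010000
  ~c = 1100110011001100
  ((~b & d) | ~c) = 1101110011011100
  (((~b & d) | ~c) & a) = 0000000011011100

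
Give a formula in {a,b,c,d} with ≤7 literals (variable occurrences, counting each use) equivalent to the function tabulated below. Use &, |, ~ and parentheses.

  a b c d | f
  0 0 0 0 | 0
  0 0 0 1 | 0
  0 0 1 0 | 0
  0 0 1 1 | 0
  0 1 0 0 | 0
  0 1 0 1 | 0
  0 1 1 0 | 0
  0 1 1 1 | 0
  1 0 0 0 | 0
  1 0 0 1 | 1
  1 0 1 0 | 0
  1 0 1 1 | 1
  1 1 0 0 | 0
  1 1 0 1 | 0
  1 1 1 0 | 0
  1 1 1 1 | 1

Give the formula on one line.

((((a | c) & ~b) | c) & (a & d))

  (a | c) = 0011001111111111
  ~b = 1111000011110000
  ((a | c) & ~b) = 0011000011110000
  (((a | c) & ~b) | c) = 0011001111110011
  (a & d) = 0000000001010101
  ((((a | c) & ~b) | c) & (a & d)) = 0000000001010001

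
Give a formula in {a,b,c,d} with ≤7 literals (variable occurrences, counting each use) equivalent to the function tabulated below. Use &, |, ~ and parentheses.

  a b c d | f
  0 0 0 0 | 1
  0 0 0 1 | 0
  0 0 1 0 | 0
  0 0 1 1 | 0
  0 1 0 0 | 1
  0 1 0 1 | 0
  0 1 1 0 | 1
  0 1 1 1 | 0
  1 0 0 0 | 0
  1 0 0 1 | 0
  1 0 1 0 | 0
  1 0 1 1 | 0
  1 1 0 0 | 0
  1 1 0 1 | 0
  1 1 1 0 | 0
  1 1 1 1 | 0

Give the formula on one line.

  (d & a) = 0000000001010101
  ~d = 1010101010101010
  ((d & a) | ~d) = 1010101011111111
  ~a = 1111111100000000
  (((d & a) | ~d) & ~a) = 1010101000000000
  ~c = 1100110011001100
  (~c | b) = 1100111111001111
  ((((d & a) | ~d) & ~a) & (~c | b)) = 1000101000000000

((((d & a) | ~d) & ~a) & (~c | b))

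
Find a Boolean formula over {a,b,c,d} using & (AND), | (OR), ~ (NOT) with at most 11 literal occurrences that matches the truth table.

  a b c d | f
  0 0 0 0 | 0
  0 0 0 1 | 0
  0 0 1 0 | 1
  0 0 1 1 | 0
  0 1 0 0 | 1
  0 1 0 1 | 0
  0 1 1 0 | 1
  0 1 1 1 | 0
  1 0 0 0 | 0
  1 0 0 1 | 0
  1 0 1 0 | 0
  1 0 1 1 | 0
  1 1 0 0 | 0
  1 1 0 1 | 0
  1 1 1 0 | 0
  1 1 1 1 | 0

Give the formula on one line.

(~d & ((((c & ~d) | (a | b)) | (c & d)) & (d | ~a)))

  ~d = 1010101010101010
  (c & ~d) = 0010001000100010
  (a | b) = 0000111111111111
  ((c & ~d) | (a | b)) = 0010111111111111
  (c & d) = 0001000100010001
  (((c & ~d) | (a | b)) | (c & d)) = 0011111111111111
  ~a = 1111111100000000
  (d | ~a) = 1111111101010101
  ((((c & ~d) | (a | b)) | (c & d)) & (d | ~a)) = 0011111101010101
  (~d & ((((c & ~d) | (a | b)) | (c & d)) & (d | ~a))) = 0010101000000000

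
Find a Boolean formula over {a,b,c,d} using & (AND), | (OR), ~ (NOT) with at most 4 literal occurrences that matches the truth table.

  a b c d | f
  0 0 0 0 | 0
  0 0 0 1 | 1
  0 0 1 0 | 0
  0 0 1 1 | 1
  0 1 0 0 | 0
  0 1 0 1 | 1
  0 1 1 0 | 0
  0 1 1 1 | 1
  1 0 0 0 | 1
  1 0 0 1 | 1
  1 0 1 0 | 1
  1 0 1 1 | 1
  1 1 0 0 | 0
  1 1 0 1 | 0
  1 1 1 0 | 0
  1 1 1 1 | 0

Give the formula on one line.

((~a | ~b) & (a | d))

  ~a = 1111111100000000
  ~b = 1111000011110000
  (~a | ~b) = 1111111111110000
  (a | d) = 0101010111111111
  ((~a | ~b) & (a | d)) = 0101010111110000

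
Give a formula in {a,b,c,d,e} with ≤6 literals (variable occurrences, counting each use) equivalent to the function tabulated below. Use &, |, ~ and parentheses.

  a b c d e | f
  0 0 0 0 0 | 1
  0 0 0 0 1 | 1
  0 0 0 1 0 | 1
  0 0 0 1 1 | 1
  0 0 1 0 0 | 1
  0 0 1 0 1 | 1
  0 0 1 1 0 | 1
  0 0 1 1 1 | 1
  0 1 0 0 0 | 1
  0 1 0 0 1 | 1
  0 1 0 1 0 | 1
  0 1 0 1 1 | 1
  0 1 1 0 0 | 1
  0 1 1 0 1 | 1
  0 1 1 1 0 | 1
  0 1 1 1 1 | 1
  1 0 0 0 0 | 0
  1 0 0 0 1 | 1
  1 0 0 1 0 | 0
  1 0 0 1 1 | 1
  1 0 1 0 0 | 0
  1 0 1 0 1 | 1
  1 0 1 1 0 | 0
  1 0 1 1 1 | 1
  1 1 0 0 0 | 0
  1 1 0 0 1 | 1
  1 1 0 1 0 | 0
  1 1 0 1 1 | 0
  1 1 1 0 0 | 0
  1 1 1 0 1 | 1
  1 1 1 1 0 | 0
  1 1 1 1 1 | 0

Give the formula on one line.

  ~d = 11001100110011001100110011001100
  (~d & e) = 01000100010001000100010001000100
  ~a = 11111111111111110000000000000000
  (e | ~a) = 11111111111111110101010101010101
  ~b = 11111111000000001111111100000000
  ((e | ~a) & ~b) = 11111111000000000101010100000000
  (((e | ~a) & ~b) | ~a) = 11111111111111110101010100000000
  ((~d & e) | (((e | ~a) & ~b) | ~a)) = 11111111111111110101010101000100

((~d & e) | (((e | ~a) & ~b) | ~a))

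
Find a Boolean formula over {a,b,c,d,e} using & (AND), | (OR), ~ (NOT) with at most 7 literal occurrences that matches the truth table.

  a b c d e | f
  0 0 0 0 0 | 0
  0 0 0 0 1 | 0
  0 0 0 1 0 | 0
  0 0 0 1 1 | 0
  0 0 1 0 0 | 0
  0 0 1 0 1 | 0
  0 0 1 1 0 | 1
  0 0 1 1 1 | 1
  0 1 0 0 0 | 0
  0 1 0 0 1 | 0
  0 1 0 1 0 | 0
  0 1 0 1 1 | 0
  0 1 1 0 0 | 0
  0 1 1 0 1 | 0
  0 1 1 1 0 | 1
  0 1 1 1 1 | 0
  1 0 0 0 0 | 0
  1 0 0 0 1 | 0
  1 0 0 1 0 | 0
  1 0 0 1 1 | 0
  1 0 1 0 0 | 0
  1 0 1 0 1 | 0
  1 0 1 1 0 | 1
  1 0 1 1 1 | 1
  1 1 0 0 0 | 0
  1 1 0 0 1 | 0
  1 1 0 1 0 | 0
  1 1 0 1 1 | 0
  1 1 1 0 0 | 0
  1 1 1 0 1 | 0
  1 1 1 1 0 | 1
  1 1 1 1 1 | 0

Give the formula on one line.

  ~c = 11110000111100001111000011110000
  (~c | d) = 11110011111100111111001111110011
  ((~c | d) & c) = 00000011000000110000001100000011
  ~b = 11111111000000001111111100000000
  ~e = 10101010101010101010101010101010
  (~b | ~e) = 11111111101010101111111110101010
  (d & (~b | ~e)) = 00110011001000100011001100100010
  (((~c | d) & c) & (d & (~b | ~e))) = 00000011000000100000001100000010

(((~c | d) & c) & (d & (~b | ~e)))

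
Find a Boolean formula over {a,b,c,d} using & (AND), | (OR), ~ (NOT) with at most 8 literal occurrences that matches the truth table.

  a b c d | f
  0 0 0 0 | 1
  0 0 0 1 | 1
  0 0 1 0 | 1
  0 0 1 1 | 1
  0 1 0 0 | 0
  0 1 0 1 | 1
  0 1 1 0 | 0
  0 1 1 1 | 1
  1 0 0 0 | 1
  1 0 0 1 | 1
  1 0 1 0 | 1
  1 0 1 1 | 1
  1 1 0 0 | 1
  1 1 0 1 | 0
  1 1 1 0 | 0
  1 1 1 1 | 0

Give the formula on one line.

(((~d | ~a) & d) | (~b | ((~c & a) & ~d)))

  ~d = 1010101010101010
  ~a = 1111111100000000
  (~d | ~a) = 1111111110101010
  ((~d | ~a) & d) = 0101010100000000
  ~b = 1111000011110000
  ~c = 1100110011001100
  (~c & a) = 0000000011001100
  ((~c & a) & ~d) = 0000000010001000
  (~b | ((~c & a) & ~d)) = 1111000011111000
  (((~d | ~a) & d) | (~b | ((~c & a) & ~d))) = 1111010111111000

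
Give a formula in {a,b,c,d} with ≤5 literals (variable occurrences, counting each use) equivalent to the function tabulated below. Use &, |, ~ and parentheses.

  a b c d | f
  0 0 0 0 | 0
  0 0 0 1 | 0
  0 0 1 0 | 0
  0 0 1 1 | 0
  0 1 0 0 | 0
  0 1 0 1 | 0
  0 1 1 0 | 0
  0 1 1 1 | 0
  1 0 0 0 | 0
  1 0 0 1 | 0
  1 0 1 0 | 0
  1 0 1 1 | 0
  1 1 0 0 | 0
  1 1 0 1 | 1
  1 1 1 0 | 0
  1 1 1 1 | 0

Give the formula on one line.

((~c & (b & a)) & (a & d))

  ~c = 1100110011001100
  (b & a) = 0000000000001111
  (~c & (b & a)) = 0000000000001100
  (a & d) = 0000000001010101
  ((~c & (b & a)) & (a & d)) = 0000000000000100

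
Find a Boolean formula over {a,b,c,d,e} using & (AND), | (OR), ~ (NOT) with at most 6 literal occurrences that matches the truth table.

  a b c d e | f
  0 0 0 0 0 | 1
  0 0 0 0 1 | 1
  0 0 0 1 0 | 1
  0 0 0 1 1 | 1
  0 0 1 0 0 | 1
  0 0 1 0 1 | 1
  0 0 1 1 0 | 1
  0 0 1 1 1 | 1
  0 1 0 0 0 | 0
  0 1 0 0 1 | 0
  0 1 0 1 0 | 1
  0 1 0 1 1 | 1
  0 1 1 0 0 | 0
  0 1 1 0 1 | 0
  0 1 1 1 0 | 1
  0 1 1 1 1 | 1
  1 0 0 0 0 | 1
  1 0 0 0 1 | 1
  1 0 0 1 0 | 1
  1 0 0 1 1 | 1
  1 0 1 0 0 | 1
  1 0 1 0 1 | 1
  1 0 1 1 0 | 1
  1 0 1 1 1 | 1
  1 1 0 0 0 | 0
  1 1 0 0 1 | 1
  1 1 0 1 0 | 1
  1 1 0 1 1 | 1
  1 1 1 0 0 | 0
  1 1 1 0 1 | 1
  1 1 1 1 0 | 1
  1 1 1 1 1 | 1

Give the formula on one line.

(((e & a) | d) | ~b)

  (e & a) = 00000000000000000101010101010101
  ((e & a) | d) = 00110011001100110111011101110111
  ~b = 11111111000000001111111100000000
  (((e & a) | d) | ~b) = 11111111001100111111111101110111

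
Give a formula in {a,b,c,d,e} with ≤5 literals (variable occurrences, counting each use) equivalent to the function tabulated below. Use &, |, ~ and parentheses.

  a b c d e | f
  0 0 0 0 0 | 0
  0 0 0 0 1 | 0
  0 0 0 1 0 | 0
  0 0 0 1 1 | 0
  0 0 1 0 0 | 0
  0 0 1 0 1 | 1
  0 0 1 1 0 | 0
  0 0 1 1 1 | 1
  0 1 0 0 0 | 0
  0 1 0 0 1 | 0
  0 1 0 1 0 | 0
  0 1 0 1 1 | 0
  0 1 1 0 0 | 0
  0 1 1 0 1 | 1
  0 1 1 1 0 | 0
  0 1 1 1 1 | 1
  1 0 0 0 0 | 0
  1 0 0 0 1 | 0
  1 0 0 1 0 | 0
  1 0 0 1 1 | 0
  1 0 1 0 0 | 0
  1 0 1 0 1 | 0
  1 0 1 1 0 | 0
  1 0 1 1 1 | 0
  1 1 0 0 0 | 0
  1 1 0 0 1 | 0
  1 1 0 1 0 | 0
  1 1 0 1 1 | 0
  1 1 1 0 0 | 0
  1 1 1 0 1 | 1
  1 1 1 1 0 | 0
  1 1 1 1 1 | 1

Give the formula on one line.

  (e & c) = 00000101000001010000010100000101
  ~a = 11111111111111110000000000000000
  (~a | b) = 11111111111111110000000011111111
  ((e & c) & (~a | b)) = 00000101000001010000000000000101

((e & c) & (~a | b))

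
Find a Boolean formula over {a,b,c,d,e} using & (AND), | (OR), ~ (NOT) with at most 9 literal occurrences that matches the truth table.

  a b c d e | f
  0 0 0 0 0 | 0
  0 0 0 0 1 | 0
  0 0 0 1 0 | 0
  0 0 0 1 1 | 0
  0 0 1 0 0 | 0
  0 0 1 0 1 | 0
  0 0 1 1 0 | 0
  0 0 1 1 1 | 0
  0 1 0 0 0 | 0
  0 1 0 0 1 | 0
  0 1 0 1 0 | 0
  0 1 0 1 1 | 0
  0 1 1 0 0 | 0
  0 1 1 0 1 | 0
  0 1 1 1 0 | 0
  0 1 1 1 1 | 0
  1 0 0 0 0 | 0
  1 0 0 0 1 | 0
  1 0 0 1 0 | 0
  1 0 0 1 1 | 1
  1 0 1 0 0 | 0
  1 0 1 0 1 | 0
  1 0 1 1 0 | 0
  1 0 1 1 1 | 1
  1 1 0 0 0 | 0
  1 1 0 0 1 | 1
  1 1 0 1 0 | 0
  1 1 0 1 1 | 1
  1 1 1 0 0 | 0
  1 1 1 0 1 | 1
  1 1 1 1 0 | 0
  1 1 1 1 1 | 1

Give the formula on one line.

  (a & e) = 00000000000000000101010101010101
  ~d = 11001100110011001100110011001100
  (d | b) = 00110011111111110011001111111111
  (~d & (d | b)) = 00000000110011000000000011001100
  (a & (~d & (d | b))) = 00000000000000000000000011001100
  ~a = 11111111111111110000000000000000
  (~a & e) = 01010101010101010000000000000000
  (d | (~a & e)) = 01110111011101110011001100110011
  ((a & (~d & (d | b))) | (d | (~a & e))) = 01110111011101110011001111111111
  ((a & e) & ((a & (~d & (d | b))) | (d | (~a & e)))) = 00000000000000000001000101010101

((a & e) & ((a & (~d & (d | b))) | (d | (~a & e))))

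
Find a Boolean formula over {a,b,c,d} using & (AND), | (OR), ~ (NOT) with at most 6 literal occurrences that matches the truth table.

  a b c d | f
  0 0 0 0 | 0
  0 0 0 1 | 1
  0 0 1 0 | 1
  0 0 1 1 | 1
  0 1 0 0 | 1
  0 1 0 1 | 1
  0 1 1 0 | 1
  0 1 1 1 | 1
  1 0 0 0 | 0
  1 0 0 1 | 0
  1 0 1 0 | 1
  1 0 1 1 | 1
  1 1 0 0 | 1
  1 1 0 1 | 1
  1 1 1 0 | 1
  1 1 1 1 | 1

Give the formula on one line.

  (c | b) = 0011111100111111
  ~a = 1111111100000000
  ~d = 1010101010101010
  (~d | b) = 1010111110101111
  (~a | (~d | b)) = 1111111110101111
  ((~a | (~d | b)) & d) = 0101010100000101
  ((c | b) | ((~a | (~d | b)) & d)) = 0111111100111111

((c | b) | ((~a | (~d | b)) & d))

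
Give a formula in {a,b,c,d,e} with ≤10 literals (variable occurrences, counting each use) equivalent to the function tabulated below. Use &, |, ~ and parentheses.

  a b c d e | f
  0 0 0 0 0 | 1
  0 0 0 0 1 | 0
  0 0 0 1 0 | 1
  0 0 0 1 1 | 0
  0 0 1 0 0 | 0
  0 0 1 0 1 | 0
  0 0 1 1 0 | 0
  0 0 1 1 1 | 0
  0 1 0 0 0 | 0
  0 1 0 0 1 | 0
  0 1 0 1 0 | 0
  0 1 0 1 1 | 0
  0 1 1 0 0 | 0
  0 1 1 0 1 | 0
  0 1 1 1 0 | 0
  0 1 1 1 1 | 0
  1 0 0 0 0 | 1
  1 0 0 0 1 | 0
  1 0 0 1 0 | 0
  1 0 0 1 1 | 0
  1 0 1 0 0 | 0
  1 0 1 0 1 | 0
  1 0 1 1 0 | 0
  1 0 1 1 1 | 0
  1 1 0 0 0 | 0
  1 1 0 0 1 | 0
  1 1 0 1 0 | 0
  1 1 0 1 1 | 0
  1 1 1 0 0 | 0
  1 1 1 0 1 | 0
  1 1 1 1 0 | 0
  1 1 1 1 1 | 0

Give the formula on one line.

((~b & (~d | ~a)) & ((b | (~c & ~e)) & (~d | ~c)))

  ~b = 11111111000000001111111100000000
  ~d = 11001100110011001100110011001100
  ~a = 11111111111111110000000000000000
  (~d | ~a) = 11111111111111111100110011001100
  (~b & (~d | ~a)) = 11111111000000001100110000000000
  ~c = 11110000111100001111000011110000
  ~e = 10101010101010101010101010101010
  (~c & ~e) = 10100000101000001010000010100000
  (b | (~c & ~e)) = 10100000111111111010000011111111
  (~d | ~c) = 11111100111111001111110011111100
  ((b | (~c & ~e)) & (~d | ~c)) = 10100000111111001010000011111100
  ((~b & (~d | ~a)) & ((b | (~c & ~e)) & (~d | ~c))) = 10100000000000001000000000000000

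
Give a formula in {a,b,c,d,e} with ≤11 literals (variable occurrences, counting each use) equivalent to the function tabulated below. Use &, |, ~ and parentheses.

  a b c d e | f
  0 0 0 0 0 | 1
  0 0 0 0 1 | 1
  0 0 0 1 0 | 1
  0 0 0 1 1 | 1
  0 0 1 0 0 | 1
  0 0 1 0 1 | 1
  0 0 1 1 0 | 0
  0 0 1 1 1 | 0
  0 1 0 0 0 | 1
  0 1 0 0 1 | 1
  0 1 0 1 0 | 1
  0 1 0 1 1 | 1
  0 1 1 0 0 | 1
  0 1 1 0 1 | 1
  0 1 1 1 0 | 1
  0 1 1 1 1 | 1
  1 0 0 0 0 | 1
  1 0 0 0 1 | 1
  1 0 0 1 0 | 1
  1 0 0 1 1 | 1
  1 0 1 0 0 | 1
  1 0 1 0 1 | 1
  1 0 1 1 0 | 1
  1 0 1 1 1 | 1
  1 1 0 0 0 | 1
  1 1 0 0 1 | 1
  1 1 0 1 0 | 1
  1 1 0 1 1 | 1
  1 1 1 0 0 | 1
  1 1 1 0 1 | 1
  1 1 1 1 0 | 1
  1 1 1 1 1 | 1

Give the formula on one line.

  ~b = 11111111000000001111111100000000
  (a & ~b) = 00000000000000001111111100000000
  ((a & ~b) & d) = 00000000000000000011001100000000
  ~c = 11110000111100001111000011110000
  ~a = 11111111111111110000000000000000
  (b & ~a) = 00000000111111110000000000000000
  (~c | (b & ~a)) = 11110000111111111111000011110000
  ~d = 11001100110011001100110011001100
  (b | ~d) = 11001100111111111100110011111111
  ((~c | (b & ~a)) | (b | ~d)) = 11111100111111111111110011111111
  (((a & ~b) & d) | ((~c | (b & ~a)) | (b | ~d))) = 11111100111111111111111111111111

(((a & ~b) & d) | ((~c | (b & ~a)) | (b | ~d)))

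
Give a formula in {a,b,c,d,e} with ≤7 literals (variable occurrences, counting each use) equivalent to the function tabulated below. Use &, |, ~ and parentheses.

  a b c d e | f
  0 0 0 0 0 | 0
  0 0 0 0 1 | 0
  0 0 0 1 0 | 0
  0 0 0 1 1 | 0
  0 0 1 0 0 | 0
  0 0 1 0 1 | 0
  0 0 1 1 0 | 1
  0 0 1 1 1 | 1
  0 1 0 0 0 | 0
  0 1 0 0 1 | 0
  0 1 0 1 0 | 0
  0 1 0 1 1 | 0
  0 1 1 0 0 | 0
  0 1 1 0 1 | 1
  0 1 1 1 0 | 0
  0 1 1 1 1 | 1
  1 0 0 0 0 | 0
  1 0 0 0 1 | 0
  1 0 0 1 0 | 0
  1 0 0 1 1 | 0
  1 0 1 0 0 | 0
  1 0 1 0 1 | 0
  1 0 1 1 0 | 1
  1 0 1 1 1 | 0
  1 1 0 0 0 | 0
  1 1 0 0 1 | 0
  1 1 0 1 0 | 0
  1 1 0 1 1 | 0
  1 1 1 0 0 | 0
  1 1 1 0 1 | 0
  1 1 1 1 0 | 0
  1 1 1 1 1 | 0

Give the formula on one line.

  (b | d) = 00110011111111110011001111111111
  ((b | d) & c) = 00000011000011110000001100001111
  ~e = 10101010101010101010101010101010
  ~a = 11111111111111110000000000000000
  (~e | ~a) = 11111111111111111010101010101010
  (((b | d) & c) & (~e | ~a)) = 00000011000011110000001000001010
  ~b = 11111111000000001111111100000000
  (e | ~b) = 11111111010101011111111101010101
  ((((b | d) & c) & (~e | ~a)) & (e | ~b)) = 00000011000001010000001000000000

((((b | d) & c) & (~e | ~a)) & (e | ~b))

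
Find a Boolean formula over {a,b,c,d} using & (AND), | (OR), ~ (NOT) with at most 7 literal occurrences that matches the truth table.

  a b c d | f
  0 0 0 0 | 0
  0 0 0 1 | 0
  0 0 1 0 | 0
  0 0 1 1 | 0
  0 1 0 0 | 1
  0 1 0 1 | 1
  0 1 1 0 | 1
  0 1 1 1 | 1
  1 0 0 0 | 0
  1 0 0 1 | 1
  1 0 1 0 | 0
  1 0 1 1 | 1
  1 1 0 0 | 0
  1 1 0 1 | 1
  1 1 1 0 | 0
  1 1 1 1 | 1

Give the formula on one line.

(((a | b) & d) | (b & ~a))

  (a | b) = 0000111111111111
  ((a | b) & d) = 0000010101010101
  ~a = 1111111100000000
  (b & ~a) = 0000111100000000
  (((a | b) & d) | (b & ~a)) = 0000111101010101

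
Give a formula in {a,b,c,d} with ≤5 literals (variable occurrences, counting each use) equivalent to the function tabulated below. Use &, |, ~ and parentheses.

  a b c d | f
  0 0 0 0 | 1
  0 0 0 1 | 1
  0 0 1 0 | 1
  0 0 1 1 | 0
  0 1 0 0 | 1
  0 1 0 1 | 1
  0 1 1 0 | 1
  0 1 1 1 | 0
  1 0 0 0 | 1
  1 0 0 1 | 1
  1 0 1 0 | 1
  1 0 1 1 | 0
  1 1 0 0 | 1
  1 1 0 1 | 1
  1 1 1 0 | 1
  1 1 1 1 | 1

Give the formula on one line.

((b & a) | (~d | ~c))

  (b & a) = 0000000000001111
  ~d = 1010101010101010
  ~c = 1100110011001100
  (~d | ~c) = 1110111011101110
  ((b & a) | (~d | ~c)) = 1110111011101111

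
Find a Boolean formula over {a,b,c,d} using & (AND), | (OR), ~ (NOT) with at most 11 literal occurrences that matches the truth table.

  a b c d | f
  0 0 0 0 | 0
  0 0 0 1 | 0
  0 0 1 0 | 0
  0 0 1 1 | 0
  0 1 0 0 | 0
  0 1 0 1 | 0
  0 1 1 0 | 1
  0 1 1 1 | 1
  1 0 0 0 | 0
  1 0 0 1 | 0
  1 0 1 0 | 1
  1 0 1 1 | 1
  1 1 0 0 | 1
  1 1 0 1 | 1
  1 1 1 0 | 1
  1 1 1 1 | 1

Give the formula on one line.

  ~d = 1010101010101010
  (c & ~d) = 0010001000100010
  ((c & ~d) & a) = 0000000000100010
  (b | ((c & ~d) & a)) = 0000111100101111
  ((b | ((c & ~d) & a)) & c) = 0000001100100011
  (((b | ((c & ~d) & a)) & c) | a) = 0000001111111111
  (b | c) = 0011111100111111
  ((((b | ((c & ~d) & a)) & c) | a) & (b | c)) = 0000001100111111

((((b | ((c & ~d) & a)) & c) | a) & (b | c))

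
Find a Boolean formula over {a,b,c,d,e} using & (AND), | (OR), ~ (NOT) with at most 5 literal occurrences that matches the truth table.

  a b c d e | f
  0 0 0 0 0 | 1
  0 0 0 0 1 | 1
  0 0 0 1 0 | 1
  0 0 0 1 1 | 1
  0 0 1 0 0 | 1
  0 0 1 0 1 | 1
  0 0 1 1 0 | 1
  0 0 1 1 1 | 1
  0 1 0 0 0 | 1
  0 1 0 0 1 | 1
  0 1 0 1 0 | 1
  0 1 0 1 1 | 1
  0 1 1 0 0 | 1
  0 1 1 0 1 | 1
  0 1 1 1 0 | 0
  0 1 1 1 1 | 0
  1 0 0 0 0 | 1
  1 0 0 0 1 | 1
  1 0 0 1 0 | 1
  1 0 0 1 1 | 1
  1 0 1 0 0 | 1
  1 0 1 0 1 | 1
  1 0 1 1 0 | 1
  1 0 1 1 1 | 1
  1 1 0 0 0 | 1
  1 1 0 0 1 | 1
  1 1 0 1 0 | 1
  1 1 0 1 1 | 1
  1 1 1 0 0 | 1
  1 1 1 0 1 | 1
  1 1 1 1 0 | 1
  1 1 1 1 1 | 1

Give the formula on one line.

  ~d = 11001100110011001100110011001100
  ~c = 11110000111100001111000011110000
  (~d | ~c) = 11111100111111001111110011111100
  (b & (~d | ~c)) = 00000000111111000000000011111100
  ~b = 11111111000000001111111100000000
  (a | ~b) = 11111111000000001111111111111111
  ((b & (~d | ~c)) | (a | ~b)) = 11111111111111001111111111111111

((b & (~d | ~c)) | (a | ~b))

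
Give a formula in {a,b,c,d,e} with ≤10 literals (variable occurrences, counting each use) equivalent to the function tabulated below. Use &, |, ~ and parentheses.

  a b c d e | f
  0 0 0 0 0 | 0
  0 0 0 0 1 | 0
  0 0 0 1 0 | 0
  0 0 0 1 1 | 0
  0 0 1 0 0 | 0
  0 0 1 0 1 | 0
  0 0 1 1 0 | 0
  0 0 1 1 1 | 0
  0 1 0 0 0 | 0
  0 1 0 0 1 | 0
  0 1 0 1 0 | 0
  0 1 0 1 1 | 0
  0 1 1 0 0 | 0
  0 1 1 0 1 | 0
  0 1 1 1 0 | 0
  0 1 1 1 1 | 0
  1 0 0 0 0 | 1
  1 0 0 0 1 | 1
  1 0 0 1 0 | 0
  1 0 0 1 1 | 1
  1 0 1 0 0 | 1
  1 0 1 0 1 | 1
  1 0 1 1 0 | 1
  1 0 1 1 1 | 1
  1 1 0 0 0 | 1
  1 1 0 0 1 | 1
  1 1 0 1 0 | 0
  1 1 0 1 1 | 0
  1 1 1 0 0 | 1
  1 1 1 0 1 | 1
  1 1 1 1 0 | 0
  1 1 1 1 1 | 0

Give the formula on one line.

  ~d = 11001100110011001100110011001100
  (a & ~d) = 00000000000000001100110011001100
  ~a = 11111111111111110000000000000000
  ~b = 11111111000000001111111100000000
  (~a | ~b) = 11111111111111111111111100000000
  (c & ~b) = 00001111000000000000111100000000
  ((c & ~b) | e) = 01011111010101010101111101010101
  (a & d) = 00000000000000000011001100110011
  (((c & ~b) | e) & (a & d)) = 00000000000000000001001100010001
  ((~a | ~b) & (((c & ~b) | e) & (a & d))) = 00000000000000000001001100000000
  ((a & ~d) | ((~a | ~b) & (((c & ~b) | e) & (a & d)))) = 00000000000000001101111111001100

((a & ~d) | ((~a | ~b) & (((c & ~b) | e) & (a & d))))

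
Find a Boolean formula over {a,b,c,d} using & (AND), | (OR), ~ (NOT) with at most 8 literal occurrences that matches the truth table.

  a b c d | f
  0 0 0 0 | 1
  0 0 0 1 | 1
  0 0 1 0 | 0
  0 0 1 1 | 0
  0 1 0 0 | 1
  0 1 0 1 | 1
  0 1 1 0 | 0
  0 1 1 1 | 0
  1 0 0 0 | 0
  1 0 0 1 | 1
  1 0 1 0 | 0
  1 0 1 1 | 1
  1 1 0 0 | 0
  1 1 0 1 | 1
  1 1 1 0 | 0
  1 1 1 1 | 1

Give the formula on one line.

  ~c = 1100110011001100
  ~a = 1111111100000000
  (~c & ~a) = 1100110000000000
  ~d = 1010101010101010
  (~d | a) = 1010101011111111
  ((~d | a) & d) = 0000000001010101
  ((~c & ~a) | ((~d | a) & d)) = 1100110001010101

((~c & ~a) | ((~d | a) & d))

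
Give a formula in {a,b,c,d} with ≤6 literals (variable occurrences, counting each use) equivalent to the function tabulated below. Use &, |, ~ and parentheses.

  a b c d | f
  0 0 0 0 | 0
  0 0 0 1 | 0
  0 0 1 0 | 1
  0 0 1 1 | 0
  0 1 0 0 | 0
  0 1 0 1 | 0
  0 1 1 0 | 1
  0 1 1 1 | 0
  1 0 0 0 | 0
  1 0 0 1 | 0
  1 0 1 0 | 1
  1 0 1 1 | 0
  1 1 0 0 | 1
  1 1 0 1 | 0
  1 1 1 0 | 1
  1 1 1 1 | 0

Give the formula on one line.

(~d & ((c | a) & (b | c)))

  ~d = 1010101010101010
  (c | a) = 0011001111111111
  (b | c) = 0011111100111111
  ((c | a) & (b | c)) = 0011001100111111
  (~d & ((c | a) & (b | c))) = 0010001000101010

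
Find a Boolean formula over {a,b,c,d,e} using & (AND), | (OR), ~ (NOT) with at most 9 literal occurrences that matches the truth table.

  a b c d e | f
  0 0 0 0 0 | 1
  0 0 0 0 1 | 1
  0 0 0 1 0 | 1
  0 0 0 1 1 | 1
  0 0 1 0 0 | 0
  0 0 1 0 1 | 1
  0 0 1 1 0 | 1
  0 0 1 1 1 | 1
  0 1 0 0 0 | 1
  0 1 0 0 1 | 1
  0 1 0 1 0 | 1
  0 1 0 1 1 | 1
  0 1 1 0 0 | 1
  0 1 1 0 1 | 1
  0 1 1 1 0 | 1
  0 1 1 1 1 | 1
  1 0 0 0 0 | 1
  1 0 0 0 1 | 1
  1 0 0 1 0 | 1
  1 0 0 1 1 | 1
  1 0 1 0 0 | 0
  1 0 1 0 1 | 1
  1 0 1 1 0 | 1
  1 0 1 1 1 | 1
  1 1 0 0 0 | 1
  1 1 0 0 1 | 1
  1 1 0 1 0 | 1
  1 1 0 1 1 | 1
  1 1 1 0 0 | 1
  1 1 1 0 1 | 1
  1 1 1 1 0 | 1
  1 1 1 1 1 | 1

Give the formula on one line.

  ~c = 11110000111100001111000011110000
  (e | ~c) = 11110101111101011111010111110101
  (d & a) = 00000000000000000011001100110011
  ((d & a) | b) = 00000000111111110011001111111111
  (((d & a) | b) | d) = 00110011111111110011001111111111
  ((e | ~c) | (((d & a) | b) | d)) = 11110111111111111111011111111111

((e | ~c) | (((d & a) | b) | d))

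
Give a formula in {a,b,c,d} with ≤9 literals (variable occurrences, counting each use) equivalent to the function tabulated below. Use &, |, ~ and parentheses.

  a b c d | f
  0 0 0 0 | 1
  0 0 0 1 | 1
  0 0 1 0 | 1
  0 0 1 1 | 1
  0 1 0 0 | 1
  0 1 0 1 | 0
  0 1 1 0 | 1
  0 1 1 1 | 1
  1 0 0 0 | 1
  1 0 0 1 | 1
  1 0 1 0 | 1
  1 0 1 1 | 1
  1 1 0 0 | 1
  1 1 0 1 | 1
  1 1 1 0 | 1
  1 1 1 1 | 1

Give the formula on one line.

  (d | c) = 0111011101110111
  ~b = 1111000011110000
  ((d | c) & ~b) = 0111000001110000
  ~c = 1100110011001100
  (((d | c) & ~b) & ~c) = 0100000001000000
  (a | c) = 0011001111111111
  (d & (a | c)) = 0001000101010101
  ((((d | c) & ~b) & ~c) | (d & (a | c))) = 0101000101010101
  ~d = 1010101010101010
  (((((d | c) & ~b) & ~c) | (d & (a | c))) | ~d) = 1111101111111111

(((((d | c) & ~b) & ~c) | (d & (a | c))) | ~d)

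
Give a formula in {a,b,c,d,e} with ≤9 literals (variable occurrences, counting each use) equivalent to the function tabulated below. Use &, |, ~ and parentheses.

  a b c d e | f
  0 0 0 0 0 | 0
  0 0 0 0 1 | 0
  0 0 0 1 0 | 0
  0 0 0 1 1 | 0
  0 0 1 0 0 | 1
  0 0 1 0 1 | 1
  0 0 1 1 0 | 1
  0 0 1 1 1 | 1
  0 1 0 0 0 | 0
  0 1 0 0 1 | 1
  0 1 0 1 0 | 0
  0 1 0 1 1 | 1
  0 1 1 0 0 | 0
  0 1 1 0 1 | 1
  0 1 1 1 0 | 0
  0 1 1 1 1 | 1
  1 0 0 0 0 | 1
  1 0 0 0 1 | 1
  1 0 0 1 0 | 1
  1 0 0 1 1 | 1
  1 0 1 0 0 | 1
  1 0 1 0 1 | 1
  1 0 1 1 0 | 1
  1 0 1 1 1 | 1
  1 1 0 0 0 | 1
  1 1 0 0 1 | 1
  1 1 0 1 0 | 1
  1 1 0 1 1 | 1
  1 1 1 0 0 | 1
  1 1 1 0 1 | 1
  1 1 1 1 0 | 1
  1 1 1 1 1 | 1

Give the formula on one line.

  ~a = 11111111111111110000000000000000
  (~a & c) = 00001111000011110000000000000000
  ~b = 11111111000000001111111100000000
  ((~a & c) & ~b) = 00001111000000000000000000000000
  (b & e) = 00000000010101010000000001010101
  (a | (b & e)) = 00000000010101011111111111111111
  (((~a & c) & ~b) | (a | (b & e))) = 00001111010101011111111111111111

(((~a & c) & ~b) | (a | (b & e)))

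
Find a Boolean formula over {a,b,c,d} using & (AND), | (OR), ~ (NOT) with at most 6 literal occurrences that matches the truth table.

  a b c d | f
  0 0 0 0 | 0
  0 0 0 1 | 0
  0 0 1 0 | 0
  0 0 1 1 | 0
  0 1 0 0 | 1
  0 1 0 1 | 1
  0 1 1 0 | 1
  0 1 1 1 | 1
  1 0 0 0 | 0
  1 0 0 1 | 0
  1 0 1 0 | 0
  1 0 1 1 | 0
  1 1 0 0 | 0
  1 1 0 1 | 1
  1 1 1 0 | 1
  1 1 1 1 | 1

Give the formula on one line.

  ~a = 1111111100000000
  (c | d) = 0111011101110111
  (~a | (c | d)) = 1111111101110111
  (b & (~a | (c | d))) = 0000111100000111

(b & (~a | (c | d)))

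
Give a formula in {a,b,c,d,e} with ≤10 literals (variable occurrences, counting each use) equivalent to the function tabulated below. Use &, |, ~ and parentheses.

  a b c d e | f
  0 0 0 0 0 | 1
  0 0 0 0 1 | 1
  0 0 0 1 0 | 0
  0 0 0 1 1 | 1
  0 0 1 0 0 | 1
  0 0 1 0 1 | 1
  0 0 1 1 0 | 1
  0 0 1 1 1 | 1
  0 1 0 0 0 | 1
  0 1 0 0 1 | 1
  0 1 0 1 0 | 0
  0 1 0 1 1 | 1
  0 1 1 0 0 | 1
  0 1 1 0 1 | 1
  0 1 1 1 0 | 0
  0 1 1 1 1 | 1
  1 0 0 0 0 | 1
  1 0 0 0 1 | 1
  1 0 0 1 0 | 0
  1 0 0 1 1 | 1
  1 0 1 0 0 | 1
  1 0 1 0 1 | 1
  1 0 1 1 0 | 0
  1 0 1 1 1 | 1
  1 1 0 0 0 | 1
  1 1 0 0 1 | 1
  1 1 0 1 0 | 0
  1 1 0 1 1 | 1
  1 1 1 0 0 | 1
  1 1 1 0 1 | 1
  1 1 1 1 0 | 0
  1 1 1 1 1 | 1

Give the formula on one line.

((c & (d & (~a & ~b))) | (e | (~d & ~e)))

  ~a = 11111111111111110000000000000000
  ~b = 11111111000000001111111100000000
  (~a & ~b) = 11111111000000000000000000000000
  (d & (~a & ~b)) = 00110011000000000000000000000000
  (c & (d & (~a & ~b))) = 00000011000000000000000000000000
  ~d = 11001100110011001100110011001100
  ~e = 10101010101010101010101010101010
  (~d & ~e) = 10001000100010001000100010001000
  (e | (~d & ~e)) = 11011101110111011101110111011101
  ((c & (d & (~a & ~b))) | (e | (~d & ~e))) = 11011111110111011101110111011101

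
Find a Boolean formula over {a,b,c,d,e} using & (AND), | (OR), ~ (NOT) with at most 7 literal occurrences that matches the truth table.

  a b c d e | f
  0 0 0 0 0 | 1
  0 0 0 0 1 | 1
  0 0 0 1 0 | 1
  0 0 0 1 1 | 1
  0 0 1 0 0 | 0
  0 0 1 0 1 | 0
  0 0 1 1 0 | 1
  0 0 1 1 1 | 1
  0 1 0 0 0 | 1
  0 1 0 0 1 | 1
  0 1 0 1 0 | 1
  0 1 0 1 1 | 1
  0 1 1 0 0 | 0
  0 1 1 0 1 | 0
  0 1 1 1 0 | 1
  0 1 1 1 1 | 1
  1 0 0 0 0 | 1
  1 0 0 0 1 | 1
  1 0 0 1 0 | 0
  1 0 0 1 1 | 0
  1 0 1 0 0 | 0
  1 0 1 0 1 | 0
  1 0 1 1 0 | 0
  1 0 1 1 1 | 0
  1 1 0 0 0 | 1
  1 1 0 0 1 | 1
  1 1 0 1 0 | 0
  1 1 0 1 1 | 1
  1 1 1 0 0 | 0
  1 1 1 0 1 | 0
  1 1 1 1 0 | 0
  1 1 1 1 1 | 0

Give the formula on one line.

(((~c | d) & (~a | ~d)) | (b & (e & ~c)))

  ~c = 11110000111100001111000011110000
  (~c | d) = 11110011111100111111001111110011
  ~a = 11111111111111110000000000000000
  ~d = 11001100110011001100110011001100
  (~a | ~d) = 11111111111111111100110011001100
  ((~c | d) & (~a | ~d)) = 11110011111100111100000011000000
  (e & ~c) = 01010000010100000101000001010000
  (b & (e & ~c)) = 00000000010100000000000001010000
  (((~c | d) & (~a | ~d)) | (b & (e & ~c))) = 11110011111100111100000011010000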